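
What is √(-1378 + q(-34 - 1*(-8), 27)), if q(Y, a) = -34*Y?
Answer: I*√494 ≈ 22.226*I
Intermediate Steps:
√(-1378 + q(-34 - 1*(-8), 27)) = √(-1378 - 34*(-34 - 1*(-8))) = √(-1378 - 34*(-34 + 8)) = √(-1378 - 34*(-26)) = √(-1378 + 884) = √(-494) = I*√494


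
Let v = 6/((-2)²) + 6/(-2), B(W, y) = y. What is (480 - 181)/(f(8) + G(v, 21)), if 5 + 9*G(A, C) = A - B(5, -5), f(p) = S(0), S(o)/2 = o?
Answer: -1794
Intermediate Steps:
S(o) = 2*o
f(p) = 0 (f(p) = 2*0 = 0)
v = -3/2 (v = 6/4 + 6*(-½) = 6*(¼) - 3 = 3/2 - 3 = -3/2 ≈ -1.5000)
G(A, C) = A/9 (G(A, C) = -5/9 + (A - 1*(-5))/9 = -5/9 + (A + 5)/9 = -5/9 + (5 + A)/9 = -5/9 + (5/9 + A/9) = A/9)
(480 - 181)/(f(8) + G(v, 21)) = (480 - 181)/(0 + (⅑)*(-3/2)) = 299/(0 - ⅙) = 299/(-⅙) = 299*(-6) = -1794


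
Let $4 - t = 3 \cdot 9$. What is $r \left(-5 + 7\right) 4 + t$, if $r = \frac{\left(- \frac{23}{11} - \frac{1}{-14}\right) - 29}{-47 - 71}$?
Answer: $- \frac{94935}{4543} \approx -20.897$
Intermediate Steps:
$t = -23$ ($t = 4 - 3 \cdot 9 = 4 - 27 = -23$)
$r = \frac{4777}{18172}$ ($r = \frac{\left(\left(-23\right) \frac{1}{11} - - \frac{1}{14}\right) - 29}{-118} = \left(\left(- \frac{23}{11} + \frac{1}{14}\right) - 29\right) \left(- \frac{1}{118}\right) = \left(- \frac{311}{154} - 29\right) \left(- \frac{1}{118}\right) = \left(- \frac{4777}{154}\right) \left(- \frac{1}{118}\right) = \frac{4777}{18172} \approx 0.26288$)
$r \left(-5 + 7\right) 4 + t = \frac{4777 \left(-5 + 7\right) 4}{18172} - 23 = \frac{4777 \cdot 2 \cdot 4}{18172} - 23 = \frac{4777}{18172} \cdot 8 - 23 = \frac{9554}{4543} - 23 = - \frac{94935}{4543}$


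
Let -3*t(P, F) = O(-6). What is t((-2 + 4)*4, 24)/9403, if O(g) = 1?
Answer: -1/28209 ≈ -3.5450e-5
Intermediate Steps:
t(P, F) = -⅓ (t(P, F) = -⅓*1 = -⅓)
t((-2 + 4)*4, 24)/9403 = -⅓/9403 = -⅓*1/9403 = -1/28209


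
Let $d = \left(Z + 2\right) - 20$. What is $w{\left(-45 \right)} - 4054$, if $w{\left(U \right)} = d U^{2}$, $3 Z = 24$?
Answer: $-24304$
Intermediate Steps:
$Z = 8$ ($Z = \frac{1}{3} \cdot 24 = 8$)
$d = -10$ ($d = \left(8 + 2\right) - 20 = 10 - 20 = -10$)
$w{\left(U \right)} = - 10 U^{2}$
$w{\left(-45 \right)} - 4054 = - 10 \left(-45\right)^{2} - 4054 = \left(-10\right) 2025 - 4054 = -20250 - 4054 = -24304$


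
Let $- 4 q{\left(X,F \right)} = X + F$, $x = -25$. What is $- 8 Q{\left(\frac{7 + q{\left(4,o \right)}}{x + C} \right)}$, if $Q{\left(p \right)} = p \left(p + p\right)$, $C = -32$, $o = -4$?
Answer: $- \frac{784}{3249} \approx -0.24131$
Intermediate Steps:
$q{\left(X,F \right)} = - \frac{F}{4} - \frac{X}{4}$ ($q{\left(X,F \right)} = - \frac{X + F}{4} = - \frac{F + X}{4} = - \frac{F}{4} - \frac{X}{4}$)
$Q{\left(p \right)} = 2 p^{2}$ ($Q{\left(p \right)} = p 2 p = 2 p^{2}$)
$- 8 Q{\left(\frac{7 + q{\left(4,o \right)}}{x + C} \right)} = - 8 \cdot 2 \left(\frac{7 - 0}{-25 - 32}\right)^{2} = - 8 \cdot 2 \left(\frac{7 + \left(1 - 1\right)}{-57}\right)^{2} = - 8 \cdot 2 \left(\left(7 + 0\right) \left(- \frac{1}{57}\right)\right)^{2} = - 8 \cdot 2 \left(7 \left(- \frac{1}{57}\right)\right)^{2} = - 8 \cdot 2 \left(- \frac{7}{57}\right)^{2} = - 8 \cdot 2 \cdot \frac{49}{3249} = \left(-8\right) \frac{98}{3249} = - \frac{784}{3249}$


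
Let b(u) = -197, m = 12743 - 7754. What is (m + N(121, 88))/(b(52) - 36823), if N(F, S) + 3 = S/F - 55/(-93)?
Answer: -5102027/37871460 ≈ -0.13472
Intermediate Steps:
m = 4989
N(F, S) = -224/93 + S/F (N(F, S) = -3 + (S/F - 55/(-93)) = -3 + (S/F - 55*(-1/93)) = -3 + (S/F + 55/93) = -3 + (55/93 + S/F) = -224/93 + S/F)
(m + N(121, 88))/(b(52) - 36823) = (4989 + (-224/93 + 88/121))/(-197 - 36823) = (4989 + (-224/93 + 88*(1/121)))/(-37020) = (4989 + (-224/93 + 8/11))*(-1/37020) = (4989 - 1720/1023)*(-1/37020) = (5102027/1023)*(-1/37020) = -5102027/37871460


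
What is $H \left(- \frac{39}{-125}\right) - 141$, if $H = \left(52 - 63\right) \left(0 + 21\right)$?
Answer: $- \frac{26634}{125} \approx -213.07$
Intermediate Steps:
$H = -231$ ($H = \left(-11\right) 21 = -231$)
$H \left(- \frac{39}{-125}\right) - 141 = - 231 \left(- \frac{39}{-125}\right) - 141 = - 231 \left(\left(-39\right) \left(- \frac{1}{125}\right)\right) - 141 = \left(-231\right) \frac{39}{125} - 141 = - \frac{9009}{125} - 141 = - \frac{26634}{125}$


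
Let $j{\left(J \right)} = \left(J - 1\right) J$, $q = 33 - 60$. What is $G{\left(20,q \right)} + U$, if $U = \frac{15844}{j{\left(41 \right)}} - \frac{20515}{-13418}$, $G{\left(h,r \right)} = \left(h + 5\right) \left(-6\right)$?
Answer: $- \frac{190911788}{1375345} \approx -138.81$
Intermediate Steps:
$q = -27$
$j{\left(J \right)} = J \left(-1 + J\right)$ ($j{\left(J \right)} = \left(-1 + J\right) J = J \left(-1 + J\right)$)
$G{\left(h,r \right)} = -30 - 6 h$ ($G{\left(h,r \right)} = \left(5 + h\right) \left(-6\right) = -30 - 6 h$)
$U = \frac{15389962}{1375345}$ ($U = \frac{15844}{41 \left(-1 + 41\right)} - \frac{20515}{-13418} = \frac{15844}{41 \cdot 40} - - \frac{20515}{13418} = \frac{15844}{1640} + \frac{20515}{13418} = 15844 \cdot \frac{1}{1640} + \frac{20515}{13418} = \frac{3961}{410} + \frac{20515}{13418} = \frac{15389962}{1375345} \approx 11.19$)
$G{\left(20,q \right)} + U = \left(-30 - 120\right) + \frac{15389962}{1375345} = -150 + \frac{15389962}{1375345} = - \frac{190911788}{1375345}$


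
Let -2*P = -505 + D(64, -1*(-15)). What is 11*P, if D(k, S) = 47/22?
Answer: 11063/4 ≈ 2765.8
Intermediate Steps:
D(k, S) = 47/22 (D(k, S) = 47*(1/22) = 47/22)
P = 11063/44 (P = -(-505 + 47/22)/2 = -½*(-11063/22) = 11063/44 ≈ 251.43)
11*P = 11*(11063/44) = 11063/4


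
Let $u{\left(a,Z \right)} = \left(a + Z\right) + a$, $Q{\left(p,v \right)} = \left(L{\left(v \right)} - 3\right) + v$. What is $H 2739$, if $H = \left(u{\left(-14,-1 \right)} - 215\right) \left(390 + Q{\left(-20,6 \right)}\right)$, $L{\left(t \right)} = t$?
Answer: $-266658084$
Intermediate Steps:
$Q{\left(p,v \right)} = -3 + 2 v$ ($Q{\left(p,v \right)} = \left(v - 3\right) + v = \left(-3 + v\right) + v = -3 + 2 v$)
$u{\left(a,Z \right)} = Z + 2 a$ ($u{\left(a,Z \right)} = \left(Z + a\right) + a = Z + 2 a$)
$H = -97356$ ($H = \left(\left(-1 + 2 \left(-14\right)\right) - 215\right) \left(390 + \left(-3 + 2 \cdot 6\right)\right) = \left(\left(-1 - 28\right) - 215\right) \left(390 + \left(-3 + 12\right)\right) = \left(-29 - 215\right) \left(390 + 9\right) = \left(-244\right) 399 = -97356$)
$H 2739 = \left(-97356\right) 2739 = -266658084$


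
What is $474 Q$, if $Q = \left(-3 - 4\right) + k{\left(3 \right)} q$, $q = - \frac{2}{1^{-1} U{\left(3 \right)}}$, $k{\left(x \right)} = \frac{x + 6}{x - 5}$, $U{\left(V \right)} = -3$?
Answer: $-4740$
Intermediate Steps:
$k{\left(x \right)} = \frac{6 + x}{-5 + x}$
$q = \frac{2}{3}$ ($q = - \frac{2}{1^{-1} \left(-3\right)} = - \frac{2}{1 \left(-3\right)} = - \frac{2}{-3} = \left(-2\right) \left(- \frac{1}{3}\right) = \frac{2}{3} \approx 0.66667$)
$Q = -10$ ($Q = \left(-3 - 4\right) + \frac{6 + 3}{-5 + 3} \cdot \frac{2}{3} = \left(-3 - 4\right) + \frac{1}{-2} \cdot 9 \cdot \frac{2}{3} = -7 + \left(- \frac{1}{2}\right) 9 \cdot \frac{2}{3} = -7 - 3 = -10$)
$474 Q = 474 \left(-10\right) = -4740$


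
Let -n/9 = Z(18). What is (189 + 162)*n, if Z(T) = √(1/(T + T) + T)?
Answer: -1053*√649/2 ≈ -13413.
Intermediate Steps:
Z(T) = √(T + 1/(2*T)) (Z(T) = √(1/(2*T) + T) = √(T + 1/(2*T)))
n = -3*√649/2 (n = -9*√(2/18 + 4*18)/2 = -9*√(2*(1/18) + 72)/2 = -9*√(⅑ + 72)/2 = -9*√(649/9)/2 = -9*√649/3/2 = -3*√649/2 ≈ -38.213)
(189 + 162)*n = (189 + 162)*(-3*√649/2) = 351*(-3*√649/2) = -1053*√649/2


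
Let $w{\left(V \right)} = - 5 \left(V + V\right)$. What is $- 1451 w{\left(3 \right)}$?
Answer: $43530$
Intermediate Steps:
$w{\left(V \right)} = - 10 V$ ($w{\left(V \right)} = - 5 \cdot 2 V = - 10 V$)
$- 1451 w{\left(3 \right)} = - 1451 \left(\left(-10\right) 3\right) = \left(-1451\right) \left(-30\right) = 43530$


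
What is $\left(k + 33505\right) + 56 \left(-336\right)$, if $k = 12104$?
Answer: $26793$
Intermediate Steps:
$\left(k + 33505\right) + 56 \left(-336\right) = \left(12104 + 33505\right) + 56 \left(-336\right) = 45609 - 18816 = 26793$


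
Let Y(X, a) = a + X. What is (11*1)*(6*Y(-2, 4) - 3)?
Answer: 99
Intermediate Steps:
Y(X, a) = X + a
(11*1)*(6*Y(-2, 4) - 3) = (11*1)*(6*(-2 + 4) - 3) = 11*(6*2 - 3) = 11*(12 - 3) = 11*9 = 99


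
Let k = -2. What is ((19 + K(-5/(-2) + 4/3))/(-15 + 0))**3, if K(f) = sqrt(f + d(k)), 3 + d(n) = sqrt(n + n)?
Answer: -(114 + sqrt(6)*(3 + 2*I))**3/729000 ≈ -2.4392 - 0.29671*I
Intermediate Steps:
d(n) = -3 + sqrt(2)*sqrt(n) (d(n) = -3 + sqrt(n + n) = -3 + sqrt(2*n) = -3 + sqrt(2)*sqrt(n))
K(f) = sqrt(-3 + f + 2*I) (K(f) = sqrt(f + (-3 + sqrt(2)*sqrt(-2))) = sqrt(f + (-3 + sqrt(2)*(I*sqrt(2)))) = sqrt(f + (-3 + 2*I)) = sqrt(-3 + f + 2*I))
((19 + K(-5/(-2) + 4/3))/(-15 + 0))**3 = ((19 + sqrt(-3 + (-5/(-2) + 4/3) + 2*I))/(-15 + 0))**3 = ((19 + sqrt(-3 + (-5*(-1/2) + 4*(1/3)) + 2*I))/(-15))**3 = ((19 + sqrt(-3 + (5/2 + 4/3) + 2*I))*(-1/15))**3 = ((19 + sqrt(-3 + 23/6 + 2*I))*(-1/15))**3 = ((19 + sqrt(5/6 + 2*I))*(-1/15))**3 = ((19 + sqrt(6)*(3/2 + I)/3)*(-1/15))**3 = (-19/15 - sqrt(6)*(3/2 + I)/45)**3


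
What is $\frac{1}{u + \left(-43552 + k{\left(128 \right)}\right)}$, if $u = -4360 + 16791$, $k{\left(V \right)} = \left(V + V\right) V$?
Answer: $\frac{1}{1647} \approx 0.00060716$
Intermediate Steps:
$k{\left(V \right)} = 2 V^{2}$ ($k{\left(V \right)} = 2 V V = 2 V^{2}$)
$u = 12431$
$\frac{1}{u + \left(-43552 + k{\left(128 \right)}\right)} = \frac{1}{12431 - \left(43552 - 2 \cdot 128^{2}\right)} = \frac{1}{12431 + \left(-43552 + 2 \cdot 16384\right)} = \frac{1}{12431 + \left(-43552 + 32768\right)} = \frac{1}{12431 - 10784} = \frac{1}{1647}$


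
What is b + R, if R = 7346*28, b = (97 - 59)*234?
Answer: 214580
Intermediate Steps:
b = 8892 (b = 38*234 = 8892)
R = 205688
b + R = 8892 + 205688 = 214580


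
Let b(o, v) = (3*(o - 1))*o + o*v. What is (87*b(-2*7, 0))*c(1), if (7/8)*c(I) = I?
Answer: 62640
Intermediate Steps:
c(I) = 8*I/7
b(o, v) = o*v + o*(-3 + 3*o) (b(o, v) = (3*(-1 + o))*o + o*v = (-3 + 3*o)*o + o*v = o*(-3 + 3*o) + o*v = o*v + o*(-3 + 3*o))
(87*b(-2*7, 0))*c(1) = (87*((-2*7)*(-3 + 0 + 3*(-2*7))))*((8/7)*1) = (87*(-14*(-3 + 0 + 3*(-14))))*(8/7) = (87*(-14*(-3 + 0 - 42)))*(8/7) = (87*(-14*(-45)))*(8/7) = (87*630)*(8/7) = 54810*(8/7) = 62640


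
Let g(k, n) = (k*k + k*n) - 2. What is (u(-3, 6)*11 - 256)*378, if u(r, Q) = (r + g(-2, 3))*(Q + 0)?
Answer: -271404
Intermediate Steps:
g(k, n) = -2 + k² + k*n (g(k, n) = (k² + k*n) - 2 = -2 + k² + k*n)
u(r, Q) = Q*(-4 + r) (u(r, Q) = (r + (-2 + (-2)² - 2*3))*(Q + 0) = (r + (-2 + 4 - 6))*Q = (r - 4)*Q = (-4 + r)*Q = Q*(-4 + r))
(u(-3, 6)*11 - 256)*378 = ((6*(-4 - 3))*11 - 256)*378 = ((6*(-7))*11 - 256)*378 = (-42*11 - 256)*378 = (-462 - 256)*378 = -718*378 = -271404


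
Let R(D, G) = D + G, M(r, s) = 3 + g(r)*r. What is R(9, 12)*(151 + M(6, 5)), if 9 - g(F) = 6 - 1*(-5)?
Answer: 2982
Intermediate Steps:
g(F) = -2 (g(F) = 9 - (6 - 1*(-5)) = 9 - (6 + 5) = 9 - 1*11 = 9 - 11 = -2)
M(r, s) = 3 - 2*r
R(9, 12)*(151 + M(6, 5)) = (9 + 12)*(151 + (3 - 2*6)) = 21*(151 + (3 - 12)) = 21*(151 - 9) = 21*142 = 2982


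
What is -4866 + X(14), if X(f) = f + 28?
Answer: -4824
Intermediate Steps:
X(f) = 28 + f
-4866 + X(14) = -4866 + (28 + 14) = -4866 + 42 = -4824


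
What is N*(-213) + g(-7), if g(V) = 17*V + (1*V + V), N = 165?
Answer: -35278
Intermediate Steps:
g(V) = 19*V (g(V) = 17*V + (V + V) = 17*V + 2*V = 19*V)
N*(-213) + g(-7) = 165*(-213) + 19*(-7) = -35145 - 133 = -35278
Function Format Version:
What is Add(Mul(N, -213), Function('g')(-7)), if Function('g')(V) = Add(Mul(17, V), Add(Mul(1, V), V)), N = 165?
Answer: -35278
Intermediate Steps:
Function('g')(V) = Mul(19, V) (Function('g')(V) = Add(Mul(17, V), Add(V, V)) = Add(Mul(17, V), Mul(2, V)) = Mul(19, V))
Add(Mul(N, -213), Function('g')(-7)) = Add(Mul(165, -213), Mul(19, -7)) = Add(-35145, -133) = -35278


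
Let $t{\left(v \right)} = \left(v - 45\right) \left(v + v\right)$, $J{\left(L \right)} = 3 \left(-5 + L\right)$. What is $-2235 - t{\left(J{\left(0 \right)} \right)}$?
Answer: $-4035$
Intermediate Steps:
$J{\left(L \right)} = -15 + 3 L$
$t{\left(v \right)} = 2 v \left(-45 + v\right)$ ($t{\left(v \right)} = \left(-45 + v\right) 2 v = 2 v \left(-45 + v\right)$)
$-2235 - t{\left(J{\left(0 \right)} \right)} = -2235 - 2 \left(-15 + 3 \cdot 0\right) \left(-45 + \left(-15 + 3 \cdot 0\right)\right) = -2235 - 2 \left(-15 + 0\right) \left(-45 + \left(-15 + 0\right)\right) = -2235 - 2 \left(-15\right) \left(-45 - 15\right) = -2235 - 2 \left(-15\right) \left(-60\right) = -2235 - 1800 = -4035$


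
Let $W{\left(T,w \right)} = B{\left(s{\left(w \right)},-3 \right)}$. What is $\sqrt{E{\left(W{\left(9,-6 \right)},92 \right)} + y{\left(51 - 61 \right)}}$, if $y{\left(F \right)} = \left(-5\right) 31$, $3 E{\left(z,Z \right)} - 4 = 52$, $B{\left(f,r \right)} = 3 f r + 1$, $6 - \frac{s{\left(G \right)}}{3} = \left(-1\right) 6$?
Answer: $\frac{i \sqrt{1227}}{3} \approx 11.676 i$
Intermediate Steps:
$s{\left(G \right)} = 36$ ($s{\left(G \right)} = 18 - 3 \left(\left(-1\right) 6\right) = 18 - -18 = 18 + 18 = 36$)
$B{\left(f,r \right)} = 1 + 3 f r$ ($B{\left(f,r \right)} = 3 f r + 1 = 1 + 3 f r$)
$W{\left(T,w \right)} = -323$ ($W{\left(T,w \right)} = 1 + 3 \cdot 36 \left(-3\right) = 1 - 324 = -323$)
$E{\left(z,Z \right)} = \frac{56}{3}$ ($E{\left(z,Z \right)} = \frac{4}{3} + \frac{1}{3} \cdot 52 = \frac{4}{3} + \frac{52}{3} = \frac{56}{3}$)
$y{\left(F \right)} = -155$
$\sqrt{E{\left(W{\left(9,-6 \right)},92 \right)} + y{\left(51 - 61 \right)}} = \sqrt{\frac{56}{3} - 155} = \sqrt{- \frac{409}{3}} = \frac{i \sqrt{1227}}{3}$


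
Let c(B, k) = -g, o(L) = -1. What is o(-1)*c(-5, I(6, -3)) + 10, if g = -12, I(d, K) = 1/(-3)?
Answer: -2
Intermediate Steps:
I(d, K) = -⅓
c(B, k) = 12 (c(B, k) = -1*(-12) = 12)
o(-1)*c(-5, I(6, -3)) + 10 = -1*12 + 10 = -12 + 10 = -2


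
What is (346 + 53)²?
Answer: 159201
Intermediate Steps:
(346 + 53)² = 399² = 159201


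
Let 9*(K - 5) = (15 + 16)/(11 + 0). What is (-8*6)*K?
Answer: -8416/33 ≈ -255.03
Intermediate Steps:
K = 526/99 (K = 5 + ((15 + 16)/(11 + 0))/9 = 5 + (31/11)/9 = 5 + (31*(1/11))/9 = 5 + (1/9)*(31/11) = 5 + 31/99 = 526/99 ≈ 5.3131)
(-8*6)*K = -8*6*(526/99) = -48*526/99 = -8416/33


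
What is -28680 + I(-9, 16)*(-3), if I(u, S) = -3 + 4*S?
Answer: -28863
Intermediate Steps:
-28680 + I(-9, 16)*(-3) = -28680 + (-3 + 4*16)*(-3) = -28680 + (-3 + 64)*(-3) = -28680 + 61*(-3) = -28680 - 183 = -28863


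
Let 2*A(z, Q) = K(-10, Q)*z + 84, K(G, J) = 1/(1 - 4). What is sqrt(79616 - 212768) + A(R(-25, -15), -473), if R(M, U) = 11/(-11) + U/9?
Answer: 382/9 + 4*I*sqrt(8322) ≈ 42.444 + 364.9*I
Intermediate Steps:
R(M, U) = -1 + U/9 (R(M, U) = 11*(-1/11) + U*(1/9) = -1 + U/9)
K(G, J) = -1/3 (K(G, J) = 1/(-3) = -1/3)
A(z, Q) = 42 - z/6 (A(z, Q) = (-z/3 + 84)/2 = (84 - z/3)/2 = 42 - z/6)
sqrt(79616 - 212768) + A(R(-25, -15), -473) = sqrt(79616 - 212768) + (42 - (-1 + (1/9)*(-15))/6) = sqrt(-133152) + (42 - (-1 - 5/3)/6) = 4*I*sqrt(8322) + (42 - 1/6*(-8/3)) = 4*I*sqrt(8322) + (42 + 4/9) = 4*I*sqrt(8322) + 382/9 = 382/9 + 4*I*sqrt(8322)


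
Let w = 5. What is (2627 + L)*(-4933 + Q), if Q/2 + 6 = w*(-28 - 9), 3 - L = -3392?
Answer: -32006930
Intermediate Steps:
L = 3395 (L = 3 - 1*(-3392) = 3 + 3392 = 3395)
Q = -382 (Q = -12 + 2*(5*(-28 - 9)) = -12 + 2*(5*(-37)) = -12 + 2*(-185) = -12 - 370 = -382)
(2627 + L)*(-4933 + Q) = (2627 + 3395)*(-4933 - 382) = 6022*(-5315) = -32006930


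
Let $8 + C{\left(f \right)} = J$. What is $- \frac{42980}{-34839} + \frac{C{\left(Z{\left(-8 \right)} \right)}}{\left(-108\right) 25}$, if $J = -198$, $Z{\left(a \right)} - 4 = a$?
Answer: $\frac{977959}{746550} \approx 1.31$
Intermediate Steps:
$Z{\left(a \right)} = 4 + a$
$C{\left(f \right)} = -206$ ($C{\left(f \right)} = -8 - 198 = -206$)
$- \frac{42980}{-34839} + \frac{C{\left(Z{\left(-8 \right)} \right)}}{\left(-108\right) 25} = - \frac{42980}{-34839} - \frac{206}{\left(-108\right) 25} = \left(-42980\right) \left(- \frac{1}{34839}\right) - \frac{206}{-2700} = \frac{6140}{4977} - - \frac{103}{1350} = \frac{6140}{4977} + \frac{103}{1350} = \frac{977959}{746550}$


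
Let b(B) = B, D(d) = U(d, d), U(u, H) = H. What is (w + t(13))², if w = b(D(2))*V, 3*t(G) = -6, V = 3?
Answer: 16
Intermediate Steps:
D(d) = d
t(G) = -2 (t(G) = (⅓)*(-6) = -2)
w = 6 (w = 2*3 = 6)
(w + t(13))² = (6 - 2)² = 4² = 16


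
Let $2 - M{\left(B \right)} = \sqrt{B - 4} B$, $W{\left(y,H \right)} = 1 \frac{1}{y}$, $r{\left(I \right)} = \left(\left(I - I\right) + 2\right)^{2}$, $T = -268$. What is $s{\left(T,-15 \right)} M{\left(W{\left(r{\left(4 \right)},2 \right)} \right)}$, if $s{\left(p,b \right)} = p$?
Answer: $-536 + \frac{67 i \sqrt{15}}{2} \approx -536.0 + 129.74 i$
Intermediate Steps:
$r{\left(I \right)} = 4$ ($r{\left(I \right)} = \left(0 + 2\right)^{2} = 2^{2} = 4$)
$W{\left(y,H \right)} = \frac{1}{y}$
$M{\left(B \right)} = 2 - B \sqrt{-4 + B}$ ($M{\left(B \right)} = 2 - \sqrt{B - 4} B = 2 - \sqrt{-4 + B} B = 2 - B \sqrt{-4 + B}$)
$s{\left(T,-15 \right)} M{\left(W{\left(r{\left(4 \right)},2 \right)} \right)} = - 268 \left(2 - \frac{\sqrt{-4 + \frac{1}{4}}}{4}\right) = - 268 \left(2 - \frac{\sqrt{- \frac{15}{4}}}{4}\right) = - 268 \left(2 - \frac{\frac{1}{2} i \sqrt{15}}{4}\right) = - 268 \left(2 - \frac{i \sqrt{15}}{8}\right) = -536 + \frac{67 i \sqrt{15}}{2}$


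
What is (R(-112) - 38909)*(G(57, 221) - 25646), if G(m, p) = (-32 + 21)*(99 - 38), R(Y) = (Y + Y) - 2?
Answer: 1029915795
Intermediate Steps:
R(Y) = -2 + 2*Y (R(Y) = 2*Y - 2 = -2 + 2*Y)
G(m, p) = -671 (G(m, p) = -11*61 = -671)
(R(-112) - 38909)*(G(57, 221) - 25646) = ((-2 + 2*(-112)) - 38909)*(-671 - 25646) = ((-2 - 224) - 38909)*(-26317) = (-226 - 38909)*(-26317) = -39135*(-26317) = 1029915795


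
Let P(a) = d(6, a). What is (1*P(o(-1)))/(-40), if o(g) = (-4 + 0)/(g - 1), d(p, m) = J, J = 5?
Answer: -1/8 ≈ -0.12500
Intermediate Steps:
d(p, m) = 5
o(g) = -4/(-1 + g)
P(a) = 5
(1*P(o(-1)))/(-40) = (1*5)/(-40) = 5*(-1/40) = -1/8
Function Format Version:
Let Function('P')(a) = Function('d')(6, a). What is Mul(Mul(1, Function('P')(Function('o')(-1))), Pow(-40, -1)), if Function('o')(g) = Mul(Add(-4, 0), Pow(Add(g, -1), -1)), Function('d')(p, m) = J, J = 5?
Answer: Rational(-1, 8) ≈ -0.12500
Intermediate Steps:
Function('d')(p, m) = 5
Function('o')(g) = Mul(-4, Pow(Add(-1, g), -1))
Function('P')(a) = 5
Mul(Mul(1, Function('P')(Function('o')(-1))), Pow(-40, -1)) = Mul(Mul(1, 5), Pow(-40, -1)) = Mul(5, Rational(-1, 40)) = Rational(-1, 8)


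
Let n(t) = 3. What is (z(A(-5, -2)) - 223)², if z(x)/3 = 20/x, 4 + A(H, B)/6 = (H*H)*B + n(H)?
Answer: 129572689/2601 ≈ 49817.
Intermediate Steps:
A(H, B) = -6 + 6*B*H² (A(H, B) = -24 + 6*((H*H)*B + 3) = -24 + 6*(H²*B + 3) = -24 + 6*(B*H² + 3) = -24 + 6*(3 + B*H²) = -24 + (18 + 6*B*H²) = -6 + 6*B*H²)
z(x) = 60/x (z(x) = 3*(20/x) = 60/x)
(z(A(-5, -2)) - 223)² = (60/(-6 + 6*(-2)*(-5)²) - 223)² = (60/(-6 + 6*(-2)*25) - 223)² = (60/(-6 - 300) - 223)² = (60/(-306) - 223)² = (60*(-1/306) - 223)² = (-10/51 - 223)² = (-11383/51)² = 129572689/2601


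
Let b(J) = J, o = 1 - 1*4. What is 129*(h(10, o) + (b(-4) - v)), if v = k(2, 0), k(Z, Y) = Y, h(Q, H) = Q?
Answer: 774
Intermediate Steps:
o = -3 (o = 1 - 4 = -3)
v = 0
129*(h(10, o) + (b(-4) - v)) = 129*(10 + (-4 - 1*0)) = 129*(10 + (-4 + 0)) = 129*(10 - 4) = 129*6 = 774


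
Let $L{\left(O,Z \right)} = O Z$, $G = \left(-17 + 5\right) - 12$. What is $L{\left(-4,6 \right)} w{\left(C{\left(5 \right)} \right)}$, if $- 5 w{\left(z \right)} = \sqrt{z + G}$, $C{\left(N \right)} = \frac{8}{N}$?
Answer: $\frac{96 i \sqrt{35}}{25} \approx 22.718 i$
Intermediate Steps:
$G = -24$ ($G = -12 - 12 = -24$)
$w{\left(z \right)} = - \frac{\sqrt{-24 + z}}{5}$ ($w{\left(z \right)} = - \frac{\sqrt{z - 24}}{5} = - \frac{\sqrt{-24 + z}}{5}$)
$L{\left(-4,6 \right)} w{\left(C{\left(5 \right)} \right)} = \left(-4\right) 6 \left(- \frac{\sqrt{-24 + \frac{8}{5}}}{5}\right) = - 24 \left(- \frac{\sqrt{-24 + 8 \cdot \frac{1}{5}}}{5}\right) = - 24 \left(- \frac{\sqrt{-24 + \frac{8}{5}}}{5}\right) = - 24 \left(- \frac{\sqrt{- \frac{112}{5}}}{5}\right) = - 24 \left(- \frac{\frac{4}{5} i \sqrt{35}}{5}\right) = - 24 \left(- \frac{4 i \sqrt{35}}{25}\right) = \frac{96 i \sqrt{35}}{25}$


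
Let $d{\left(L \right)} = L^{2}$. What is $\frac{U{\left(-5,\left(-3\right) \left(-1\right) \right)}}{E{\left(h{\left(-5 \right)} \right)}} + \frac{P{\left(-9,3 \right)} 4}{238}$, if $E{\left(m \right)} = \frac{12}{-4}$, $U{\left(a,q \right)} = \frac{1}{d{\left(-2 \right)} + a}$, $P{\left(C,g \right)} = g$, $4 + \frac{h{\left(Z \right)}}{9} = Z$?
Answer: $\frac{137}{357} \approx 0.38375$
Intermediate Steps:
$h{\left(Z \right)} = -36 + 9 Z$
$U{\left(a,q \right)} = \frac{1}{4 + a}$ ($U{\left(a,q \right)} = \frac{1}{\left(-2\right)^{2} + a} = \frac{1}{4 + a}$)
$E{\left(m \right)} = -3$ ($E{\left(m \right)} = 12 \left(- \frac{1}{4}\right) = -3$)
$\frac{U{\left(-5,\left(-3\right) \left(-1\right) \right)}}{E{\left(h{\left(-5 \right)} \right)}} + \frac{P{\left(-9,3 \right)} 4}{238} = \frac{1}{\left(4 - 5\right) \left(-3\right)} + \frac{3 \cdot 4}{238} = \frac{1}{-1} \left(- \frac{1}{3}\right) + 12 \cdot \frac{1}{238} = \left(-1\right) \left(- \frac{1}{3}\right) + \frac{6}{119} = \frac{1}{3} + \frac{6}{119} = \frac{137}{357}$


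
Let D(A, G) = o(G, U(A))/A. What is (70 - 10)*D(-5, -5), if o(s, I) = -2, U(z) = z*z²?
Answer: 24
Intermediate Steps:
U(z) = z³
D(A, G) = -2/A
(70 - 10)*D(-5, -5) = (70 - 10)*(-2/(-5)) = 60*(-2*(-⅕)) = 60*(⅖) = 24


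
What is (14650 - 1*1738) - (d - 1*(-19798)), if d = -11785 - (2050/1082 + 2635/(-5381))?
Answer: 14265671769/2911121 ≈ 4900.4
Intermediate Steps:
d = -34311650975/2911121 (d = -11785 - (2050*(1/1082) + 2635*(-1/5381)) = -11785 - (1025/541 - 2635/5381) = -11785 - 1*4089990/2911121 = -11785 - 4089990/2911121 = -34311650975/2911121 ≈ -11786.)
(14650 - 1*1738) - (d - 1*(-19798)) = (14650 - 1*1738) - (-34311650975/2911121 - 1*(-19798)) = (14650 - 1738) - (-34311650975/2911121 + 19798) = 12912 - 1*23322722583/2911121 = 12912 - 23322722583/2911121 = 14265671769/2911121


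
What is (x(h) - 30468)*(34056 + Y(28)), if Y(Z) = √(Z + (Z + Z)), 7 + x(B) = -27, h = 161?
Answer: -1038776112 - 61004*√21 ≈ -1.0391e+9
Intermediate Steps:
x(B) = -34 (x(B) = -7 - 27 = -34)
Y(Z) = √3*√Z (Y(Z) = √(Z + 2*Z) = √(3*Z) = √3*√Z)
(x(h) - 30468)*(34056 + Y(28)) = (-34 - 30468)*(34056 + √3*√28) = -30502*(34056 + √3*(2*√7)) = -30502*(34056 + 2*√21) = -1038776112 - 61004*√21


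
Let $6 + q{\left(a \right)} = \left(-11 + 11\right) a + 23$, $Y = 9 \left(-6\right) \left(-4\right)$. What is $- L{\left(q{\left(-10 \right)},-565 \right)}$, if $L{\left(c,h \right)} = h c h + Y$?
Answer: $-5427041$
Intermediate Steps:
$Y = 216$ ($Y = \left(-54\right) \left(-4\right) = 216$)
$q{\left(a \right)} = 17$ ($q{\left(a \right)} = -6 + \left(\left(-11 + 11\right) a + 23\right) = -6 + \left(0 a + 23\right) = -6 + \left(0 + 23\right) = -6 + 23 = 17$)
$L{\left(c,h \right)} = 216 + c h^{2}$ ($L{\left(c,h \right)} = h c h + 216 = c h h + 216 = c h^{2} + 216 = 216 + c h^{2}$)
$- L{\left(q{\left(-10 \right)},-565 \right)} = - (216 + 17 \left(-565\right)^{2}) = - (216 + 17 \cdot 319225) = - (216 + 5426825) = \left(-1\right) 5427041 = -5427041$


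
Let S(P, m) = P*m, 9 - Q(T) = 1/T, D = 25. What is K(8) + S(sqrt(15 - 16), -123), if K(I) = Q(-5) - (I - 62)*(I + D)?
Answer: 8956/5 - 123*I ≈ 1791.2 - 123.0*I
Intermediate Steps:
Q(T) = 9 - 1/T
K(I) = 46/5 - (-62 + I)*(25 + I) (K(I) = (9 - 1/(-5)) - (I - 62)*(I + 25) = (9 - 1*(-1/5)) - (-62 + I)*(25 + I) = (9 + 1/5) - (-62 + I)*(25 + I) = 46/5 - (-62 + I)*(25 + I))
K(8) + S(sqrt(15 - 16), -123) = (7796/5 - 1*8**2 + 37*8) + sqrt(15 - 16)*(-123) = (7796/5 - 1*64 + 296) + sqrt(-1)*(-123) = (7796/5 - 64 + 296) + I*(-123) = 8956/5 - 123*I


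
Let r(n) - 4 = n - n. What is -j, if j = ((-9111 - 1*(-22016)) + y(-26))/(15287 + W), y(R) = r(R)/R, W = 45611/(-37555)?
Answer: -2100113155/2487583254 ≈ -0.84424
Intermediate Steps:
W = -45611/37555 (W = 45611*(-1/37555) = -45611/37555 ≈ -1.2145)
r(n) = 4 (r(n) = 4 + (n - n) = 4 + 0 = 4)
y(R) = 4/R
j = 2100113155/2487583254 (j = ((-9111 - 1*(-22016)) + 4/(-26))/(15287 - 45611/37555) = ((-9111 + 22016) + 4*(-1/26))/(574057674/37555) = (12905 - 2/13)*(37555/574057674) = (167763/13)*(37555/574057674) = 2100113155/2487583254 ≈ 0.84424)
-j = -1*2100113155/2487583254 = -2100113155/2487583254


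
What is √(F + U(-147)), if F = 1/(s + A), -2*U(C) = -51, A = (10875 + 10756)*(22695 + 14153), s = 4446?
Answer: √4050103017556894253/398531767 ≈ 5.0498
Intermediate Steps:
A = 797059088 (A = 21631*36848 = 797059088)
U(C) = 51/2 (U(C) = -½*(-51) = 51/2)
F = 1/797063534 (F = 1/(4446 + 797059088) = 1/797063534 ≈ 1.2546e-9)
√(F + U(-147)) = √(1/797063534 + 51/2) = √(10162560059/398531767) = √4050103017556894253/398531767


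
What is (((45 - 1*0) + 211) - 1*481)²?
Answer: 50625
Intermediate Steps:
(((45 - 1*0) + 211) - 1*481)² = (((45 + 0) + 211) - 481)² = ((45 + 211) - 481)² = (256 - 481)² = (-225)² = 50625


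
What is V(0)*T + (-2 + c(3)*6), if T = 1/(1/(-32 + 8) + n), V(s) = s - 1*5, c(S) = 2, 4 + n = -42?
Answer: 2234/221 ≈ 10.109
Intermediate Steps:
n = -46 (n = -4 - 42 = -46)
V(s) = -5 + s (V(s) = s - 5 = -5 + s)
T = -24/1105 (T = 1/(1/(-32 + 8) - 46) = 1/(1/(-24) - 46) = 1/(-1/24 - 46) = 1/(-1105/24) = -24/1105 ≈ -0.021719)
V(0)*T + (-2 + c(3)*6) = (-5 + 0)*(-24/1105) + (-2 + 2*6) = -5*(-24/1105) + (-2 + 12) = 24/221 + 10 = 2234/221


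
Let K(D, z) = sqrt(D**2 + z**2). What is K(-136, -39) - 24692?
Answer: -24692 + sqrt(20017) ≈ -24551.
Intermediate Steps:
K(-136, -39) - 24692 = sqrt((-136)**2 + (-39)**2) - 24692 = sqrt(18496 + 1521) - 24692 = sqrt(20017) - 24692 = -24692 + sqrt(20017)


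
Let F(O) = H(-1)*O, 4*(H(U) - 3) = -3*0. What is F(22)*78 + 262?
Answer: 5410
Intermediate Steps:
H(U) = 3 (H(U) = 3 + (-3*0)/4 = 3 + (1/4)*0 = 3 + 0 = 3)
F(O) = 3*O
F(22)*78 + 262 = (3*22)*78 + 262 = 66*78 + 262 = 5148 + 262 = 5410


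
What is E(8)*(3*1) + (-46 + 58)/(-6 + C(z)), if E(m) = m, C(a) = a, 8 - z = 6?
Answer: 21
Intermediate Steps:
z = 2 (z = 8 - 1*6 = 8 - 6 = 2)
E(8)*(3*1) + (-46 + 58)/(-6 + C(z)) = 8*(3*1) + (-46 + 58)/(-6 + 2) = 8*3 + 12/(-4) = 24 + 12*(-¼) = 24 - 3 = 21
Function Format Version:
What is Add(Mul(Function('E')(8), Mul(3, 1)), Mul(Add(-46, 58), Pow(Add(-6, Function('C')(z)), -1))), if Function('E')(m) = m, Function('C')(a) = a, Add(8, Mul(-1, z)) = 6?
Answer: 21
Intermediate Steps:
z = 2 (z = Add(8, Mul(-1, 6)) = Add(8, -6) = 2)
Add(Mul(Function('E')(8), Mul(3, 1)), Mul(Add(-46, 58), Pow(Add(-6, Function('C')(z)), -1))) = Add(Mul(8, Mul(3, 1)), Mul(Add(-46, 58), Pow(Add(-6, 2), -1))) = Add(Mul(8, 3), Mul(12, Pow(-4, -1))) = Add(24, Mul(12, Rational(-1, 4))) = Add(24, -3) = 21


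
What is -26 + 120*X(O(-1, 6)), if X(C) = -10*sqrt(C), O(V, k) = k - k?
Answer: -26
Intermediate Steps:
O(V, k) = 0
-26 + 120*X(O(-1, 6)) = -26 + 120*(-10*sqrt(0)) = -26 + 120*(-10*0) = -26 + 120*0 = -26 + 0 = -26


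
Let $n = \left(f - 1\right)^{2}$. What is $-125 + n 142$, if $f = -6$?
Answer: $6833$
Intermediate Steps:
$n = 49$ ($n = \left(-6 - 1\right)^{2} = \left(-7\right)^{2} = 49$)
$-125 + n 142 = -125 + 49 \cdot 142 = -125 + 6958 = 6833$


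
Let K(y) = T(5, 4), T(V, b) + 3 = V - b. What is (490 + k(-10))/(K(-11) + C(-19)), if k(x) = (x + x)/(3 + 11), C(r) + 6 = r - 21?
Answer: -285/28 ≈ -10.179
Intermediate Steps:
C(r) = -27 + r (C(r) = -6 + (r - 21) = -6 + (-21 + r) = -27 + r)
T(V, b) = -3 + V - b (T(V, b) = -3 + (V - b) = -3 + V - b)
K(y) = -2 (K(y) = -3 + 5 - 1*4 = -3 + 5 - 4 = -2)
k(x) = x/7 (k(x) = (2*x)/14 = (2*x)*(1/14) = x/7)
(490 + k(-10))/(K(-11) + C(-19)) = (490 + (⅐)*(-10))/(-2 + (-27 - 19)) = (490 - 10/7)/(-2 - 46) = (3420/7)/(-48) = (3420/7)*(-1/48) = -285/28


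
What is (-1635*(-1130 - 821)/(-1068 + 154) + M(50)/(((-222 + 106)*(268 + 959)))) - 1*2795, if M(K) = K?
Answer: -102203544335/16261431 ≈ -6285.0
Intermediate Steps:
(-1635*(-1130 - 821)/(-1068 + 154) + M(50)/(((-222 + 106)*(268 + 959)))) - 1*2795 = (-1635*(-1130 - 821)/(-1068 + 154) + 50/(((-222 + 106)*(268 + 959)))) - 1*2795 = (-1635/((-914/(-1951))) + 50/((-116*1227))) - 2795 = (-1635/((-914*(-1/1951))) + 50/(-142332)) - 2795 = (-1635/914/1951 + 50*(-1/142332)) - 2795 = (-1635*1951/914 - 25/71166) - 2795 = (-3189885/914 - 25/71166) - 2795 = -56752844690/16261431 - 2795 = -102203544335/16261431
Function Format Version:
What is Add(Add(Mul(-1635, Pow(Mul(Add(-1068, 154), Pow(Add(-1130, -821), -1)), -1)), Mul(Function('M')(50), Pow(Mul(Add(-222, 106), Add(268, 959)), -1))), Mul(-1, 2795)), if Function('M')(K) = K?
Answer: Rational(-102203544335, 16261431) ≈ -6285.0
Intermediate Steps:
Add(Add(Mul(-1635, Pow(Mul(Add(-1068, 154), Pow(Add(-1130, -821), -1)), -1)), Mul(Function('M')(50), Pow(Mul(Add(-222, 106), Add(268, 959)), -1))), Mul(-1, 2795)) = Add(Add(Mul(-1635, Pow(Mul(Add(-1068, 154), Pow(Add(-1130, -821), -1)), -1)), Mul(50, Pow(Mul(Add(-222, 106), Add(268, 959)), -1))), Mul(-1, 2795)) = Add(Add(Mul(-1635, Pow(Mul(-914, Pow(-1951, -1)), -1)), Mul(50, Pow(Mul(-116, 1227), -1))), -2795) = Add(Add(Mul(-1635, Pow(Mul(-914, Rational(-1, 1951)), -1)), Mul(50, Pow(-142332, -1))), -2795) = Add(Add(Mul(-1635, Pow(Rational(914, 1951), -1)), Mul(50, Rational(-1, 142332))), -2795) = Add(Add(Mul(-1635, Rational(1951, 914)), Rational(-25, 71166)), -2795) = Add(Add(Rational(-3189885, 914), Rational(-25, 71166)), -2795) = Add(Rational(-56752844690, 16261431), -2795) = Rational(-102203544335, 16261431)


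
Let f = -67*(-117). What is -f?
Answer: -7839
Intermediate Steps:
f = 7839
-f = -1*7839 = -7839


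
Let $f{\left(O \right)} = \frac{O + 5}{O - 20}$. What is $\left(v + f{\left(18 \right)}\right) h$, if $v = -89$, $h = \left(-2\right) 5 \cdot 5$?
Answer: $5025$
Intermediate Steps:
$h = -50$ ($h = \left(-10\right) 5 = -50$)
$f{\left(O \right)} = \frac{5 + O}{-20 + O}$
$\left(v + f{\left(18 \right)}\right) h = \left(-89 + \frac{5 + 18}{-20 + 18}\right) \left(-50\right) = \left(-89 + \frac{1}{-2} \cdot 23\right) \left(-50\right) = \left(-89 - \frac{23}{2}\right) \left(-50\right) = \left(- \frac{201}{2}\right) \left(-50\right) = 5025$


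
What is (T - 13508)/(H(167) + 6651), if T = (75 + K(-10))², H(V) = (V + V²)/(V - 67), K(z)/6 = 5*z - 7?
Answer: 1444525/173289 ≈ 8.3359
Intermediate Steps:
K(z) = -42 + 30*z (K(z) = 6*(5*z - 7) = 6*(-7 + 5*z) = -42 + 30*z)
H(V) = (V + V²)/(-67 + V)
T = 71289 (T = (75 + (-42 + 30*(-10)))² = (75 + (-42 - 300))² = (75 - 342)² = (-267)² = 71289)
(T - 13508)/(H(167) + 6651) = (71289 - 13508)/(167*(1 + 167)/(-67 + 167) + 6651) = 57781/(167*168/100 + 6651) = 57781/(167*(1/100)*168 + 6651) = 57781/(7014/25 + 6651) = 57781/(173289/25) = 57781*(25/173289) = 1444525/173289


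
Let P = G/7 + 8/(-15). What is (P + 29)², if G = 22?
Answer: 11015761/11025 ≈ 999.16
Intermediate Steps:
P = 274/105 (P = 22/7 + 8/(-15) = 22*(⅐) + 8*(-1/15) = 22/7 - 8/15 = 274/105 ≈ 2.6095)
(P + 29)² = (274/105 + 29)² = (3319/105)² = 11015761/11025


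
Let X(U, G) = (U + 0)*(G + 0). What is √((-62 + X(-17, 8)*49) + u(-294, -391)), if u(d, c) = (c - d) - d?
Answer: I*√6529 ≈ 80.802*I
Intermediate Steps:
u(d, c) = c - 2*d
X(U, G) = G*U (X(U, G) = U*G = G*U)
√((-62 + X(-17, 8)*49) + u(-294, -391)) = √((-62 + (8*(-17))*49) + (-391 - 2*(-294))) = √((-62 - 136*49) + (-391 + 588)) = √((-62 - 6664) + 197) = √(-6726 + 197) = √(-6529) = I*√6529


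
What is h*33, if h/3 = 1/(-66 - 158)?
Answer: -99/224 ≈ -0.44196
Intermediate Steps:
h = -3/224 (h = 3/(-66 - 158) = 3/(-224) = 3*(-1/224) = -3/224 ≈ -0.013393)
h*33 = -3/224*33 = -99/224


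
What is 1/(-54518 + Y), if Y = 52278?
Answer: -1/2240 ≈ -0.00044643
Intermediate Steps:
1/(-54518 + Y) = 1/(-54518 + 52278) = 1/(-2240) = -1/2240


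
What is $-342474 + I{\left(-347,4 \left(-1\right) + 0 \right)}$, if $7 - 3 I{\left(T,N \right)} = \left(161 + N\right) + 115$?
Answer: $- \frac{1027687}{3} \approx -3.4256 \cdot 10^{5}$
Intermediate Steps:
$I{\left(T,N \right)} = - \frac{269}{3} - \frac{N}{3}$ ($I{\left(T,N \right)} = \frac{7}{3} - \frac{\left(161 + N\right) + 115}{3} = \frac{7}{3} - \frac{276 + N}{3} = \frac{7}{3} - \left(92 + \frac{N}{3}\right) = - \frac{269}{3} - \frac{N}{3}$)
$-342474 + I{\left(-347,4 \left(-1\right) + 0 \right)} = -342474 - \left(\frac{269}{3} + \frac{4 \left(-1\right) + 0}{3}\right) = -342474 - \left(\frac{269}{3} + \frac{-4 + 0}{3}\right) = -342474 - \frac{265}{3} = - \frac{1027687}{3}$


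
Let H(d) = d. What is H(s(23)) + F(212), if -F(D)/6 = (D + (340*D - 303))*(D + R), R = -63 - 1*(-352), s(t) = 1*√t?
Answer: -216398934 + √23 ≈ -2.1640e+8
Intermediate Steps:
s(t) = √t
R = 289 (R = -63 + 352 = 289)
F(D) = -6*(-303 + 341*D)*(289 + D) (F(D) = -6*(D + (340*D - 303))*(D + 289) = -6*(D + (-303 + 340*D))*(289 + D) = -6*(-303 + 341*D)*(289 + D))
H(s(23)) + F(212) = √23 + (525402 - 589476*212 - 2046*212²) = √23 + (525402 - 124968912 - 2046*44944) = √23 + (525402 - 124968912 - 91955424) = √23 - 216398934 = -216398934 + √23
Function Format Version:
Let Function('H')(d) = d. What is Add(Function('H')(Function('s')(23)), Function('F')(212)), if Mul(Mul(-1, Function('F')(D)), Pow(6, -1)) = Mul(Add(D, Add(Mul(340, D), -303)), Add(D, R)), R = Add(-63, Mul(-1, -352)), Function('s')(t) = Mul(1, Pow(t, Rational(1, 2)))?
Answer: Add(-216398934, Pow(23, Rational(1, 2))) ≈ -2.1640e+8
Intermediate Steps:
Function('s')(t) = Pow(t, Rational(1, 2))
R = 289 (R = Add(-63, 352) = 289)
Function('F')(D) = Mul(-6, Add(-303, Mul(341, D)), Add(289, D)) (Function('F')(D) = Mul(-6, Mul(Add(D, Add(Mul(340, D), -303)), Add(D, 289))) = Mul(-6, Mul(Add(D, Add(-303, Mul(340, D))), Add(289, D))) = Mul(-6, Mul(Add(-303, Mul(341, D)), Add(289, D))) = Mul(-6, Add(-303, Mul(341, D)), Add(289, D)))
Add(Function('H')(Function('s')(23)), Function('F')(212)) = Add(Pow(23, Rational(1, 2)), Add(525402, Mul(-589476, 212), Mul(-2046, Pow(212, 2)))) = Add(Pow(23, Rational(1, 2)), Add(525402, -124968912, Mul(-2046, 44944))) = Add(Pow(23, Rational(1, 2)), Add(525402, -124968912, -91955424)) = Add(Pow(23, Rational(1, 2)), -216398934) = Add(-216398934, Pow(23, Rational(1, 2)))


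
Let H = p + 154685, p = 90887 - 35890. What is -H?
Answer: -209682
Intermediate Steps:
p = 54997
H = 209682 (H = 54997 + 154685 = 209682)
-H = -1*209682 = -209682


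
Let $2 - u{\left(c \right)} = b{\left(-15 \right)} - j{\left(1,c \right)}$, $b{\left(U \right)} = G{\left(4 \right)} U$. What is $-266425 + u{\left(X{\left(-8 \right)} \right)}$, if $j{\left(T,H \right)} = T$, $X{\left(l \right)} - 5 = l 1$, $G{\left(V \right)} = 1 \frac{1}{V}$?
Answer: $- \frac{1065673}{4} \approx -2.6642 \cdot 10^{5}$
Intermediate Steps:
$G{\left(V \right)} = \frac{1}{V}$
$X{\left(l \right)} = 5 + l$ ($X{\left(l \right)} = 5 + l 1 = 5 + l$)
$b{\left(U \right)} = \frac{U}{4}$
$u{\left(c \right)} = \frac{27}{4}$ ($u{\left(c \right)} = 2 - \left(\frac{1}{4} \left(-15\right) - 1\right) = 2 - \left(- \frac{15}{4} - 1\right) = 2 - - \frac{19}{4} = 2 + \frac{19}{4} = \frac{27}{4}$)
$-266425 + u{\left(X{\left(-8 \right)} \right)} = -266425 + \frac{27}{4} = - \frac{1065673}{4}$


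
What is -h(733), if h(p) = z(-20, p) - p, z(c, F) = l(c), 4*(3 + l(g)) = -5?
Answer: 2949/4 ≈ 737.25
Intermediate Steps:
l(g) = -17/4 (l(g) = -3 + (¼)*(-5) = -3 - 5/4 = -17/4)
z(c, F) = -17/4
h(p) = -17/4 - p
-h(733) = -(-17/4 - 1*733) = -(-17/4 - 733) = -1*(-2949/4) = 2949/4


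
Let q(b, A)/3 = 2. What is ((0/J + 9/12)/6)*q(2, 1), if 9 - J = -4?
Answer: ¾ ≈ 0.75000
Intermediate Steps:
J = 13 (J = 9 - 1*(-4) = 9 + 4 = 13)
q(b, A) = 6 (q(b, A) = 3*2 = 6)
((0/J + 9/12)/6)*q(2, 1) = ((0/13 + 9/12)/6)*6 = ((0*(1/13) + 9*(1/12))*(⅙))*6 = ((0 + ¾)*(⅙))*6 = ((¾)*(⅙))*6 = (⅛)*6 = ¾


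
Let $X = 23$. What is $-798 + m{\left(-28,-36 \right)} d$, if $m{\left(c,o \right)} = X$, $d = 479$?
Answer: $10219$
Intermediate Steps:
$m{\left(c,o \right)} = 23$
$-798 + m{\left(-28,-36 \right)} d = -798 + 23 \cdot 479 = -798 + 11017 = 10219$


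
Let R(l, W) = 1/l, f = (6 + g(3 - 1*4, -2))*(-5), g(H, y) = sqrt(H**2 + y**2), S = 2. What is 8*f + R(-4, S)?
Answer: -961/4 - 40*sqrt(5) ≈ -329.69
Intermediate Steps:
f = -30 - 5*sqrt(5) (f = (6 + sqrt((3 - 1*4)**2 + (-2)**2))*(-5) = (6 + sqrt((3 - 4)**2 + 4))*(-5) = (6 + sqrt((-1)**2 + 4))*(-5) = (6 + sqrt(1 + 4))*(-5) = (6 + sqrt(5))*(-5) = -30 - 5*sqrt(5) ≈ -41.180)
8*f + R(-4, S) = 8*(-30 - 5*sqrt(5)) + 1/(-4) = (-240 - 40*sqrt(5)) - 1/4 = -961/4 - 40*sqrt(5)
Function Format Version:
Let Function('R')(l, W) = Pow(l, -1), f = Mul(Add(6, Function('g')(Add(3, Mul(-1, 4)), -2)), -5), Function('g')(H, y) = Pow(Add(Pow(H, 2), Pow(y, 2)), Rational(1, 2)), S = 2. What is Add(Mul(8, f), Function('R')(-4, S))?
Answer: Add(Rational(-961, 4), Mul(-40, Pow(5, Rational(1, 2)))) ≈ -329.69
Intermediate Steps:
f = Add(-30, Mul(-5, Pow(5, Rational(1, 2)))) (f = Mul(Add(6, Pow(Add(Pow(Add(3, Mul(-1, 4)), 2), Pow(-2, 2)), Rational(1, 2))), -5) = Mul(Add(6, Pow(Add(Pow(Add(3, -4), 2), 4), Rational(1, 2))), -5) = Mul(Add(6, Pow(Add(Pow(-1, 2), 4), Rational(1, 2))), -5) = Mul(Add(6, Pow(Add(1, 4), Rational(1, 2))), -5) = Mul(Add(6, Pow(5, Rational(1, 2))), -5) = Add(-30, Mul(-5, Pow(5, Rational(1, 2)))) ≈ -41.180)
Add(Mul(8, f), Function('R')(-4, S)) = Add(Mul(8, Add(-30, Mul(-5, Pow(5, Rational(1, 2))))), Pow(-4, -1)) = Add(Add(-240, Mul(-40, Pow(5, Rational(1, 2)))), Rational(-1, 4)) = Add(Rational(-961, 4), Mul(-40, Pow(5, Rational(1, 2))))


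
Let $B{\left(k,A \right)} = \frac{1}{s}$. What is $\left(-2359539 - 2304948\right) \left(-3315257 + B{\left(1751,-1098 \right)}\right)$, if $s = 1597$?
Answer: $\frac{24695965160855436}{1597} \approx 1.5464 \cdot 10^{13}$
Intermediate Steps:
$B{\left(k,A \right)} = \frac{1}{1597}$
$\left(-2359539 - 2304948\right) \left(-3315257 + B{\left(1751,-1098 \right)}\right) = \left(-2359539 - 2304948\right) \left(-3315257 + \frac{1}{1597}\right) = \left(-4664487\right) \left(- \frac{5294465428}{1597}\right) = \frac{24695965160855436}{1597}$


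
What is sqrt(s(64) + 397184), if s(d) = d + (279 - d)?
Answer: sqrt(397463) ≈ 630.45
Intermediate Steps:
s(d) = 279
sqrt(s(64) + 397184) = sqrt(279 + 397184) = sqrt(397463)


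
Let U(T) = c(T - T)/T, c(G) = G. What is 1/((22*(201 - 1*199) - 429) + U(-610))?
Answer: -1/385 ≈ -0.0025974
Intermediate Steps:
U(T) = 0 (U(T) = (T - T)/T = 0/T = 0)
1/((22*(201 - 1*199) - 429) + U(-610)) = 1/((22*(201 - 1*199) - 429) + 0) = 1/((22*(201 - 199) - 429) + 0) = 1/((22*2 - 429) + 0) = 1/((44 - 429) + 0) = 1/(-385 + 0) = 1/(-385) = -1/385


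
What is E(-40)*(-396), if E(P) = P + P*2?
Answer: 47520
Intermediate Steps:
E(P) = 3*P (E(P) = P + 2*P = 3*P)
E(-40)*(-396) = (3*(-40))*(-396) = -120*(-396) = 47520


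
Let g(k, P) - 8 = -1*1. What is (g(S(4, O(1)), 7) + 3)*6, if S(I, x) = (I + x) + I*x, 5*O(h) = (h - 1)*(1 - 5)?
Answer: 60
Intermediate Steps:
O(h) = 4/5 - 4*h/5 (O(h) = ((h - 1)*(1 - 5))/5 = ((-1 + h)*(-4))/5 = (4 - 4*h)/5 = 4/5 - 4*h/5)
S(I, x) = I + x + I*x
g(k, P) = 7 (g(k, P) = 8 - 1*1 = 8 - 1 = 7)
(g(S(4, O(1)), 7) + 3)*6 = (7 + 3)*6 = 10*6 = 60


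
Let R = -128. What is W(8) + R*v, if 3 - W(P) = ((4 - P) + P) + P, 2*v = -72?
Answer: 4599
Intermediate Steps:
v = -36 (v = (½)*(-72) = -36)
W(P) = -1 - P (W(P) = 3 - (((4 - P) + P) + P) = 3 - (4 + P) = 3 + (-4 - P) = -1 - P)
W(8) + R*v = (-1 - 1*8) - 128*(-36) = (-1 - 8) + 4608 = -9 + 4608 = 4599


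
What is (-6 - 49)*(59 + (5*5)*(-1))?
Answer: -1870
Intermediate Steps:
(-6 - 49)*(59 + (5*5)*(-1)) = -55*(59 + 25*(-1)) = -55*(59 - 25) = -55*34 = -1870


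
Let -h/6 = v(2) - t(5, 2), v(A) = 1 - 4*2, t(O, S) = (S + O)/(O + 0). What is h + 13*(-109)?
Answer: -6833/5 ≈ -1366.6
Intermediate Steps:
t(O, S) = (O + S)/O
v(A) = -7 (v(A) = 1 - 8 = -7)
h = 252/5 (h = -6*(-7 - (5 + 2)/5) = -6*(-7 - 7/5) = -6*(-42/5) = 252/5 ≈ 50.400)
h + 13*(-109) = 252/5 + 13*(-109) = 252/5 - 1417 = -6833/5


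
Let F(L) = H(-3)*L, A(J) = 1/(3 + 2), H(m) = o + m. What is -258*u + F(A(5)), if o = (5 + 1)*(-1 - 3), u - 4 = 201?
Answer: -264477/5 ≈ -52895.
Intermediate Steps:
u = 205 (u = 4 + 201 = 205)
o = -24 (o = 6*(-4) = -24)
H(m) = -24 + m
A(J) = ⅕ (A(J) = 1/5 = ⅕)
F(L) = -27*L (F(L) = (-24 - 3)*L = -27*L)
-258*u + F(A(5)) = -258*205 - 27*⅕ = -52890 - 27/5 = -264477/5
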